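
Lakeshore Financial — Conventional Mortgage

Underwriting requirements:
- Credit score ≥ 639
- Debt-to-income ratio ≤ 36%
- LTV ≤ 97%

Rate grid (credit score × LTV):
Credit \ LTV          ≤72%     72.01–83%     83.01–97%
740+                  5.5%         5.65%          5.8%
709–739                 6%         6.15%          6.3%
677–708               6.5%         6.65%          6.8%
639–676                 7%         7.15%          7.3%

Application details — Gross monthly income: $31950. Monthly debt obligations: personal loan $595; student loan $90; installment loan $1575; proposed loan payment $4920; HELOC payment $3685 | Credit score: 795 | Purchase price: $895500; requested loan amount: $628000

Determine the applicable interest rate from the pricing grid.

Credit score 795 ≥ 639; Total monthly debts = (595 + 90 + 1,575 + 4,920 + 3,685) = 10,865. DTI: 10,865 ÷ 31,950 = 34%, within the 36% cap
Loan-to-value = 628,000/895,500 = 70.1% — pass (97% max)
Row: 795 falls in 740+. Column: 70.1% falls in ≤72%. Rate = 5.5%.

5.5%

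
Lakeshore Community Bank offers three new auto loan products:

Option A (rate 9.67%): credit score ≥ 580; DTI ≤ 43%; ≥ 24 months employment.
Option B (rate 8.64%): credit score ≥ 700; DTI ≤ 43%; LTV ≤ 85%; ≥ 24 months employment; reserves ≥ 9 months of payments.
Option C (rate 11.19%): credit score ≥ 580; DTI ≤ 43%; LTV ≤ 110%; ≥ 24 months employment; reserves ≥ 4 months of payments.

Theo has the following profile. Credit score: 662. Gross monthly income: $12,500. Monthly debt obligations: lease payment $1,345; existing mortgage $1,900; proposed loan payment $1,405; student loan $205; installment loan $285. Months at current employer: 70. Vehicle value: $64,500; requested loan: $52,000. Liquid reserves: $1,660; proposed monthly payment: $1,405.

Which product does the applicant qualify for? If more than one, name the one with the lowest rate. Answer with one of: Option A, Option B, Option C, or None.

Option A

Total debts = (1,345 + 1,900 + 1,405 + 205 + 285) = 5,140; DTI = 5,140/12,500 = 41.1%.
LTV = 52,000/64,500 = 80.6%.
Reserves = 1,660/1,405 = 1.2 months.
Option A: score 662 ≥ 580; DTI 41.1% ≤ 43%; employment 70 ≥ 24 mo → qualifies.
Option B: score 662 < 700; DTI 41.1% ≤ 43%; LTV 80.6% ≤ 85%; employment 70 ≥ 24 mo; reserves 1.2 < 9 mo → does not qualify.
Option C: score 662 ≥ 580; DTI 41.1% ≤ 43%; LTV 80.6% ≤ 110%; employment 70 ≥ 24 mo; reserves 1.2 < 4 mo → does not qualify.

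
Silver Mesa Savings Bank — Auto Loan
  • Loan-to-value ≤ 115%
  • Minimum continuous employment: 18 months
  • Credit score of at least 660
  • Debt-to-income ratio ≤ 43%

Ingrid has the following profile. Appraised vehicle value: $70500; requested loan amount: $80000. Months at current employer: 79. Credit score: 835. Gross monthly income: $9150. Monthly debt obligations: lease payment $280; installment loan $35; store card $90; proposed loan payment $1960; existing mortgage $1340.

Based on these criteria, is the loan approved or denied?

Loan-to-value = 80,000/70,500 = 113.5% — pass (115% max)
Employment 79 ≥ 18 months
Credit score 835 ≥ 660 (meets)
Total monthly debts = (280 + 35 + 90 + 1,960 + 1,340) = 3,705. DTI = 3,705/9,150 = 40.5% ≤ 43%
All criteria satisfied.

Approved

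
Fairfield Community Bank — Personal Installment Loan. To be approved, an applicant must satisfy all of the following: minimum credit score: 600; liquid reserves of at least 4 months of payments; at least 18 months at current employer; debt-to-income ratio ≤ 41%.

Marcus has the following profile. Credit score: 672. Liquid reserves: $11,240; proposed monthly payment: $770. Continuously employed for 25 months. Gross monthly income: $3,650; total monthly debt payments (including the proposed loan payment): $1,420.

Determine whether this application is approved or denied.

Credit score 672 ≥ 600 (meets)
Reserves = 11,240/770 = 14.6 months ≥ 4
Employment 25 ≥ 18 months
DTI: 1,420 ÷ 3,650 = 38.9%, within the 41% cap
All criteria satisfied.

Approved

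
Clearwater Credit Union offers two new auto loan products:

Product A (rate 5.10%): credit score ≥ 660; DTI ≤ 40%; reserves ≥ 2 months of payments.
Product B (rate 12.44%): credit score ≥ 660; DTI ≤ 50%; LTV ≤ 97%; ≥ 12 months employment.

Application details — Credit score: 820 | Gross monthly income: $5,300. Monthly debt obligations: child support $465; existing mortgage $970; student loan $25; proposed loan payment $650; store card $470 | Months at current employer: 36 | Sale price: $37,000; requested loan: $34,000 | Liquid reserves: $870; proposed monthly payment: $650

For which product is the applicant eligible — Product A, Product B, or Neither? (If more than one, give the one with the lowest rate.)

Total debts = (465 + 970 + 25 + 650 + 470) = 2,580; DTI = 2,580/5,300 = 48.7%.
LTV = 34,000/37,000 = 91.9%.
Reserves = 870/650 = 1.3 months.
Product A: score 820 ≥ 660; DTI 48.7% > 40%; reserves 1.3 < 2 mo → does not qualify.
Product B: score 820 ≥ 660; DTI 48.7% ≤ 50%; LTV 91.9% ≤ 97%; employment 36 ≥ 12 mo → qualifies.

Product B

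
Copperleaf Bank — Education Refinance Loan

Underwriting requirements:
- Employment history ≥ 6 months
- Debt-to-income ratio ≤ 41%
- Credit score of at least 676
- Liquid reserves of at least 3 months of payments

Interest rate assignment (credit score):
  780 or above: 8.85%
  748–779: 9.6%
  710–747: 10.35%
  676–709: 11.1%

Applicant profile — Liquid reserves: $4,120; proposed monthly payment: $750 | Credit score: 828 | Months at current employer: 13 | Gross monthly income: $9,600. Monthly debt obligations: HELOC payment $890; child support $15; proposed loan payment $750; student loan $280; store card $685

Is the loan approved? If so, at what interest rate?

Approved at 8.85%

Credit score 828 ≥ 676 (meets minimum)
Reserves: 4,120 ÷ 750 = 5.5 months (meets 3-month minimum)
Employment 13 ≥ 6 months
Total monthly debts = (890 + 15 + 750 + 280 + 685) = 2,620. DTI = 2,620/9,600 = 27.3% ≤ 41%
All requirements met. Score 828 falls in the 780 or above tier → 8.85%.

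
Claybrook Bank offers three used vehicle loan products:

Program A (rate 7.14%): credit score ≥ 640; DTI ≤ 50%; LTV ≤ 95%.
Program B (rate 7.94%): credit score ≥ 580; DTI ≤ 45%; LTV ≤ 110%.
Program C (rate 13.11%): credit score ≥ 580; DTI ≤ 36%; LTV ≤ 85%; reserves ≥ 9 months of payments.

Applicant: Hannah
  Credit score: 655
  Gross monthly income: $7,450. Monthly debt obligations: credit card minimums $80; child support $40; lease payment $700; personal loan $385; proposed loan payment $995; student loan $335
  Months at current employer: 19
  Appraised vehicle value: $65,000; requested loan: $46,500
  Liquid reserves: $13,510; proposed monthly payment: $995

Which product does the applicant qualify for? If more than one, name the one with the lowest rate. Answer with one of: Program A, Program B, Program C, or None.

Total debts = (80 + 40 + 700 + 385 + 995 + 335) = 2,535; DTI = 2,535/7,450 = 34%.
LTV = 46,500/65,000 = 71.5%.
Reserves = 13,510/995 = 13.6 months.
Program A: score 655 ≥ 640; DTI 34% ≤ 50%; LTV 71.5% ≤ 95% → qualifies.
Program B: score 655 ≥ 580; DTI 34% ≤ 45%; LTV 71.5% ≤ 110% → qualifies.
Program C: score 655 ≥ 580; DTI 34% ≤ 36%; LTV 71.5% ≤ 85%; reserves 13.6 ≥ 9 mo → qualifies.
Qualifying: Program A, Program B, Program C. Lowest rate is 7.14% → Program A.

Program A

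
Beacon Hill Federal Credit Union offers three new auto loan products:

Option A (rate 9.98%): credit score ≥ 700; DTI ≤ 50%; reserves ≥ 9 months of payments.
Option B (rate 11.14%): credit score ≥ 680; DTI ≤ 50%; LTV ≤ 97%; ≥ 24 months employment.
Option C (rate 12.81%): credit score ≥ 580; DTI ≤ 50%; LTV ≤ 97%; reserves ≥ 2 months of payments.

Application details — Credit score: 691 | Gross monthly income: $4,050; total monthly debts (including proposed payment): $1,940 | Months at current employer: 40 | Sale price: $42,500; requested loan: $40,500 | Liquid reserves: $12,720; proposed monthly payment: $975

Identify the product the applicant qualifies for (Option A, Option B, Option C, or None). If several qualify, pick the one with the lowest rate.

DTI = 1,940/4,050 = 47.9%.
LTV = 40,500/42,500 = 95.3%.
Reserves = 12,720/975 = 13.0 months.
Option A: score 691 < 700; DTI 47.9% ≤ 50%; reserves 13.0 ≥ 9 mo → does not qualify.
Option B: score 691 ≥ 680; DTI 47.9% ≤ 50%; LTV 95.3% ≤ 97%; employment 40 ≥ 24 mo → qualifies.
Option C: score 691 ≥ 580; DTI 47.9% ≤ 50%; LTV 95.3% ≤ 97%; reserves 13.0 ≥ 2 mo → qualifies.
Qualifying: Option B, Option C. Lowest rate is 11.14% → Option B.

Option B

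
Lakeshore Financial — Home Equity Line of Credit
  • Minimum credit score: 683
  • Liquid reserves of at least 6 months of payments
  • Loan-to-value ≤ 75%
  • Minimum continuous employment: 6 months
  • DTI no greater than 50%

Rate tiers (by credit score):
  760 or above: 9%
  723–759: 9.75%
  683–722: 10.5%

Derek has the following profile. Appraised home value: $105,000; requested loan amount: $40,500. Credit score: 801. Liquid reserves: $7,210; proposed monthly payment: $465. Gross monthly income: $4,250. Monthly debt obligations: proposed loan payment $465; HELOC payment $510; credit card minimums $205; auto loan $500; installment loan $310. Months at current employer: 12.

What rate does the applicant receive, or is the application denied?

Credit score 801 ≥ 683 (meets minimum)
Reserves: 7,210 ÷ 465 = 15.5 months (meets 6-month minimum)
LTV: 40,500 ÷ 105,000 = 38.6%, within 75% cap
Total monthly debts = (465 + 510 + 205 + 500 + 310) = 1,990. Debt-to-income = 1,990/4,250 = 46.8% — meets 50% limit
Employment 12 ≥ 6 months
All requirements met. Score 801 falls in the 760 or above tier → 9%.

Approved at 9%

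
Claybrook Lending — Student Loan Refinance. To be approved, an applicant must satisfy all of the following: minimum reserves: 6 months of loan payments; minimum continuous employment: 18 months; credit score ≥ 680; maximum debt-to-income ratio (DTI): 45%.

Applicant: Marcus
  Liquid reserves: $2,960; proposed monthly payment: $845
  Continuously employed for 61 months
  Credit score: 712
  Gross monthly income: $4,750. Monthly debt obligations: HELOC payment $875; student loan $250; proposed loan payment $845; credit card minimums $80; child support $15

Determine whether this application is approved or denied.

Reserves: 2,960 ÷ 845 = 3.5 months (below 6-month minimum)
Employment 61 ≥ 18 months
Credit score 712 ≥ 680 (meets)
Total monthly debts = (875 + 250 + 845 + 80 + 15) = 2,065. DTI: 2,065 ÷ 4,750 = 43.5%, within the 45% cap
Fails on reserves.

Denied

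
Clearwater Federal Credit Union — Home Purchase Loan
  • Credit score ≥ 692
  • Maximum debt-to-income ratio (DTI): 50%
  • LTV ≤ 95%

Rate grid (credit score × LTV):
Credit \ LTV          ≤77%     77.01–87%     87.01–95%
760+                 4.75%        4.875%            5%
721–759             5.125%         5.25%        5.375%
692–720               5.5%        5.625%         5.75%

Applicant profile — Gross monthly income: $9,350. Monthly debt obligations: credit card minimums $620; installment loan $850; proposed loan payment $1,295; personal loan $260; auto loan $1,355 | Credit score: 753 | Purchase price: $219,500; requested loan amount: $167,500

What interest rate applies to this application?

Credit score 753 ≥ 692; Total monthly debts = (620 + 850 + 1,295 + 260 + 1,355) = 4,380. Debt-to-income = 4,380/9,350 = 46.8% — meets 50% limit
Loan-to-value = 167,500/219,500 = 76.3% — pass (95% max)
Credit 753 → row 721–759; LTV 76.3% → column ≤77%. Grid cell → 5.125%.

5.125%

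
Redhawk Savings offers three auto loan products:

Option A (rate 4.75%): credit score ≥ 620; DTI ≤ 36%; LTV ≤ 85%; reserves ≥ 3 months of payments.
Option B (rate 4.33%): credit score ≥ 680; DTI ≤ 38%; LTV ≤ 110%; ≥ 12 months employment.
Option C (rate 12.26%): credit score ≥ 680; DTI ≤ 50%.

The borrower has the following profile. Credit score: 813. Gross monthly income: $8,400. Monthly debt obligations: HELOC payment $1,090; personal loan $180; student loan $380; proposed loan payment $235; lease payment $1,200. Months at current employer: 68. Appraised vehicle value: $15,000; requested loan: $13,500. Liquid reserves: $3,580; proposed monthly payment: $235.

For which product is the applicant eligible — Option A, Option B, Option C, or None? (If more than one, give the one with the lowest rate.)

Option B

Total debts = (1,090 + 180 + 380 + 235 + 1,200) = 3,085; DTI = 3,085/8,400 = 36.7%.
LTV = 13,500/15,000 = 90%.
Reserves = 3,580/235 = 15.2 months.
Option A: score 813 ≥ 620; DTI 36.7% > 36%; LTV 90% > 85%; reserves 15.2 ≥ 3 mo → does not qualify.
Option B: score 813 ≥ 680; DTI 36.7% ≤ 38%; LTV 90% ≤ 110%; employment 68 ≥ 12 mo → qualifies.
Option C: score 813 ≥ 680; DTI 36.7% ≤ 50% → qualifies.
Qualifying: Option B, Option C. Lowest rate is 4.33% → Option B.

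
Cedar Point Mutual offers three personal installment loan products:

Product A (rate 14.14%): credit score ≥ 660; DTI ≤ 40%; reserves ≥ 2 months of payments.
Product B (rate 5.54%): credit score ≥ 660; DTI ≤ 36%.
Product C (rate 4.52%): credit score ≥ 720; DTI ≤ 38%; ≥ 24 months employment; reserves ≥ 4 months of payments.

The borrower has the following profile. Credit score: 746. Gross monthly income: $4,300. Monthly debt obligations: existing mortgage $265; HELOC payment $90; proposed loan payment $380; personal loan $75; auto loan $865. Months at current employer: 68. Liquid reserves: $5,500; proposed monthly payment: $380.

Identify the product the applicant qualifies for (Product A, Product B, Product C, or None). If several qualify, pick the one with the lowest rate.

Product A

Total debts = (265 + 90 + 380 + 75 + 865) = 1,675; DTI = 1,675/4,300 = 39%.
Reserves = 5,500/380 = 14.5 months.
Product A: score 746 ≥ 660; DTI 39% ≤ 40%; reserves 14.5 ≥ 2 mo → qualifies.
Product B: score 746 ≥ 660; DTI 39% > 36% → does not qualify.
Product C: score 746 ≥ 720; DTI 39% > 38%; employment 68 ≥ 24 mo; reserves 14.5 ≥ 4 mo → does not qualify.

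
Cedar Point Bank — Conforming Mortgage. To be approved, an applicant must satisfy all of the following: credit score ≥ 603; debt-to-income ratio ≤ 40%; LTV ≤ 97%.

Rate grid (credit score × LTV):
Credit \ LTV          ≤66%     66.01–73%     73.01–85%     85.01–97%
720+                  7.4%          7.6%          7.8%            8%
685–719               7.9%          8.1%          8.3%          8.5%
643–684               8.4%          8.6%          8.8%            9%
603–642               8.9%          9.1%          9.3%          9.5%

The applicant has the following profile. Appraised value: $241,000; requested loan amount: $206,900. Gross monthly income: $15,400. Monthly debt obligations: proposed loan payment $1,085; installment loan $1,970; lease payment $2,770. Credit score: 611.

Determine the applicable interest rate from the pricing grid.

9.5%

Credit score 611 ≥ 603; Total monthly debts = (1,085 + 1,970 + 2,770) = 5,825. DTI: 5,825 ÷ 15,400 = 37.8%, within the 40% cap
LTV = 206,900/241,000 = 85.9% ≤ 97%
Credit 611 → row 603–642; LTV 85.9% → column 85.01–97%. Grid cell → 9.5%.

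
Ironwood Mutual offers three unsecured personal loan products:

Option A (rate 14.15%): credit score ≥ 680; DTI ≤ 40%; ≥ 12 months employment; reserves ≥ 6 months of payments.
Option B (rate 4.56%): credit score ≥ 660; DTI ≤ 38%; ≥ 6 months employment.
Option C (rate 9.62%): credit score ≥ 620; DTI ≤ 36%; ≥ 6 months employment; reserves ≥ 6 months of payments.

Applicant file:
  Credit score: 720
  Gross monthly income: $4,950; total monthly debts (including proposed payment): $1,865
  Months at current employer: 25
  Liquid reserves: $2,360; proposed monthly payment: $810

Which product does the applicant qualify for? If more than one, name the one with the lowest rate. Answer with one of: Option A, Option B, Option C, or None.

DTI = 1,865/4,950 = 37.7%.
Reserves = 2,360/810 = 2.9 months.
Option A: score 720 ≥ 680; DTI 37.7% ≤ 40%; employment 25 ≥ 12 mo; reserves 2.9 < 6 mo → does not qualify.
Option B: score 720 ≥ 660; DTI 37.7% ≤ 38%; employment 25 ≥ 6 mo → qualifies.
Option C: score 720 ≥ 620; DTI 37.7% > 36%; employment 25 ≥ 6 mo; reserves 2.9 < 6 mo → does not qualify.

Option B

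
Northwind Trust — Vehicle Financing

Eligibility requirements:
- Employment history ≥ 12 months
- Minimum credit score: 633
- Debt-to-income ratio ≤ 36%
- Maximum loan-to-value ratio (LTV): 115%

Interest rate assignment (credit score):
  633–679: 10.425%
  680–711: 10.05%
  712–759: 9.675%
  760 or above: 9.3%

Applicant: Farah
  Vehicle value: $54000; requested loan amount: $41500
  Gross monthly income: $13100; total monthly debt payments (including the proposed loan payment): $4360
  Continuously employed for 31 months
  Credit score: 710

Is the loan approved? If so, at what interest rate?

Credit score 710 ≥ 633 (meets minimum)
Employment 31 ≥ 12 months
LTV: 41,500 ÷ 54,000 = 76.9%, within 115% cap
DTI: 4,360 ÷ 13,100 = 33.3%, within the 36% cap
All requirements met. Score 710 falls in the 680–711 tier → 10.05%.

Approved at 10.05%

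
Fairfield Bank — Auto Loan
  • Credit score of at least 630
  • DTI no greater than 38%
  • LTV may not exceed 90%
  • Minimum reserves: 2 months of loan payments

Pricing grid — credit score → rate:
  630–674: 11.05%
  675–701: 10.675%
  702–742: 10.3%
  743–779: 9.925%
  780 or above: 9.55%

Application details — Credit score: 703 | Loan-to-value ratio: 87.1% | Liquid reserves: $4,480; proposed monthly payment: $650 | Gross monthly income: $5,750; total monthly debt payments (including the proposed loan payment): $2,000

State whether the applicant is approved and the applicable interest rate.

Credit score 703 ≥ 630 (meets minimum)
Reserves: 4,480 ÷ 650 = 6.9 months (meets 2-month minimum)
LTV 87.1% ≤ 90%
DTI = 2,000/5,750 = 34.8% ≤ 38%
All requirements met. Score 703 falls in the 702–742 tier → 10.3%.

Approved at 10.3%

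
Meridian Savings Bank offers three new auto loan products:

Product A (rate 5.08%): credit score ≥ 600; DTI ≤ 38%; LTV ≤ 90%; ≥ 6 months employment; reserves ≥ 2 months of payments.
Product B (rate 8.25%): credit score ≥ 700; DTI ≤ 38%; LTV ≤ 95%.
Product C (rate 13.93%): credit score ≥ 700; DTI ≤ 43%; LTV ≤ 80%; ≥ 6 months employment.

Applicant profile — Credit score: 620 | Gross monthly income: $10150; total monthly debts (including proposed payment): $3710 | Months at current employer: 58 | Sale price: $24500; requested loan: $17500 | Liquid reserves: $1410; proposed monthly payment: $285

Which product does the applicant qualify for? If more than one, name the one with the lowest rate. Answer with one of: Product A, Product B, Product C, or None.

DTI = 3,710/10,150 = 36.6%.
LTV = 17,500/24,500 = 71.4%.
Reserves = 1,410/285 = 4.9 months.
Product A: score 620 ≥ 600; DTI 36.6% ≤ 38%; LTV 71.4% ≤ 90%; employment 58 ≥ 6 mo; reserves 4.9 ≥ 2 mo → qualifies.
Product B: score 620 < 700; DTI 36.6% ≤ 38%; LTV 71.4% ≤ 95% → does not qualify.
Product C: score 620 < 700; DTI 36.6% ≤ 43%; LTV 71.4% ≤ 80%; employment 58 ≥ 6 mo → does not qualify.

Product A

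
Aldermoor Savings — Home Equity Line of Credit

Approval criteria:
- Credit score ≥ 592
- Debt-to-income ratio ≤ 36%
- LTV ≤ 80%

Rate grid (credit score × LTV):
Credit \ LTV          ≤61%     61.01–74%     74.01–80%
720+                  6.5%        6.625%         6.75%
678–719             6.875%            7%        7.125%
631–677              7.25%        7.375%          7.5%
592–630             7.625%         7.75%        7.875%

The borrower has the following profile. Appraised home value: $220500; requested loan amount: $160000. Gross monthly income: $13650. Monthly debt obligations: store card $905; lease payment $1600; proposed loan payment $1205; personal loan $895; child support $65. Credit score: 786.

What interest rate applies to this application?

6.625%

Credit score 786 ≥ 592; Total monthly debts = (905 + 1,600 + 1,205 + 895 + 65) = 4,670. DTI = 4,670/13,650 = 34.2% ≤ 36%
LTV = 160,000/220,500 = 72.6% ≤ 80%
Credit 786 → row 720+; LTV 72.6% → column 61.01–74%. Grid cell → 6.625%.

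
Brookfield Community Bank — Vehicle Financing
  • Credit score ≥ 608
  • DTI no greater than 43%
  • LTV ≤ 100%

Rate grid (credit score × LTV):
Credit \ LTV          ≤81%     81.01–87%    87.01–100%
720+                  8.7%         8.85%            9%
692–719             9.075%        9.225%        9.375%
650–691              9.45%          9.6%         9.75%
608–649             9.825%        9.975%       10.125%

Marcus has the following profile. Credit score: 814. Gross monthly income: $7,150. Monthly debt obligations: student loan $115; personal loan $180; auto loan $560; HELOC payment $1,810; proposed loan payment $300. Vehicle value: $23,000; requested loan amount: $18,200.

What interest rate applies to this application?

8.7%

Credit score 814 ≥ 608; Total monthly debts = (115 + 180 + 560 + 1,810 + 300) = 2,965. Debt-to-income = 2,965/7,150 = 41.5% — meets 43% limit
LTV = 18,200/23,000 = 79.1% ≤ 100%
Row: 814 falls in 720+. Column: 79.1% falls in ≤81%. Rate = 8.7%.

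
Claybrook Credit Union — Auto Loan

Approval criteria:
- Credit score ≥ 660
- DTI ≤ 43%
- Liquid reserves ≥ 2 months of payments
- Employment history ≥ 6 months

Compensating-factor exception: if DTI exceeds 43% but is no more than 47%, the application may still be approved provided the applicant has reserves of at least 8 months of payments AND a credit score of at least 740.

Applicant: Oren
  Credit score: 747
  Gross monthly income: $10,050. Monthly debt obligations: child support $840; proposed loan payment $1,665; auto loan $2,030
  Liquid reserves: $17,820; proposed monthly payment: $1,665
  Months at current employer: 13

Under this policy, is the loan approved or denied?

Approved

Credit score 747 ≥ 660 (meets base)
Total debts = (840 + 1,665 + 2,030) = 4,535. DTI = 4,535/10,050 = 45.1% > 43% — standard DTI limit exceeded.
Reserves = 17,820/1,665 = 10.7 months ≥ 2
Employment 13 ≥ 6 months
DTI 45.1% is within the 43%–47% exception band; checking compensating factors.
Reserves 10.7 ≥ 8 months; credit score 747 ≥ 740.
Both compensating conditions met → exception applies.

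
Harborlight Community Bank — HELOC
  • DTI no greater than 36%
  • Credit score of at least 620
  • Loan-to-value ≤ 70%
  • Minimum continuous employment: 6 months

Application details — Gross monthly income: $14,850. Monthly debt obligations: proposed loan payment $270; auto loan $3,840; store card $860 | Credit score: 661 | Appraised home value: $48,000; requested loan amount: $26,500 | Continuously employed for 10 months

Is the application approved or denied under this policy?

Total monthly debts = (270 + 3,840 + 860) = 4,970. DTI = 4,970/14,850 = 33.5% ≤ 36%
Credit score 661 ≥ 620 (meets)
Loan-to-value = 26,500/48,000 = 55.2% — pass (70% max)
Employment 10 ≥ 6 months
All criteria satisfied.

Approved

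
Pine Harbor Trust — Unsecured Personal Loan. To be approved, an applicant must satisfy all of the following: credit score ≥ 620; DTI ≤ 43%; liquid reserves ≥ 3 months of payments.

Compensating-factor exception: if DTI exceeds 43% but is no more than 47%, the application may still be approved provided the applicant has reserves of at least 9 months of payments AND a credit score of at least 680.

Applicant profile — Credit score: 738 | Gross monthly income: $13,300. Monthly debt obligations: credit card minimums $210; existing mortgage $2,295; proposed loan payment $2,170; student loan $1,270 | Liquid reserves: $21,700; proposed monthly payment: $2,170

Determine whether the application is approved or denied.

Approved

Credit score 738 ≥ 620 (meets base)
Total debts = (210 + 2,295 + 2,170 + 1,270) = 5,945. DTI: 5,945 ÷ 13,300 = 44.7%, over the 43% base limit.
Reserves = 21,700/2,170 = 10.0 months ≥ 3
44.7% falls in the override range (43%–47%), so the compensating-factor test applies.
Reserves 10.0 ≥ 9 months; credit score 738 ≥ 680.
Both compensating conditions met → exception applies.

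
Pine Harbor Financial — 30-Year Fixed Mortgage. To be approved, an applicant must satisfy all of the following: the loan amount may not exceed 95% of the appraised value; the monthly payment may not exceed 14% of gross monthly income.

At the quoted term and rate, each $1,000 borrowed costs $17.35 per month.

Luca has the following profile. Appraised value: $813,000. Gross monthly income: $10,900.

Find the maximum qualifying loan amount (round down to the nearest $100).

Payment cap: 14% × $10,900 = $1,526/month.
At $17.35 per $1,000, that supports 1,526/17.35 × 1,000 ≈ $87,953 → $87,900.
LTV cap: 95% × $813,000 = $772,350 → $772,300.
Binding constraint: payment-to-income.

$87,900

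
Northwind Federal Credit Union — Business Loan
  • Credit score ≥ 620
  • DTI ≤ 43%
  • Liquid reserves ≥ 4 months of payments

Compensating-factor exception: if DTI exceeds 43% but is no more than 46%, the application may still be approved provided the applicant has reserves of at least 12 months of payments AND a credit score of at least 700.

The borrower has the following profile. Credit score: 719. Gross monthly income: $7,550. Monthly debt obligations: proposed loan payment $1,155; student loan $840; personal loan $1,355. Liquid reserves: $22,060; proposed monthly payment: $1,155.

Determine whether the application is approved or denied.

Approved

Credit score 719 ≥ 620 (meets base)
Total debts = (1,155 + 840 + 1,355) = 3,350. DTI: 3,350 ÷ 7,550 = 44.4%, over the 43% base limit.
Reserves = 22,060/1,155 = 19.1 months ≥ 4
DTI 44.4% is within the 43%–46% exception band; checking compensating factors.
Reserves 19.1 ≥ 12 months; credit score 719 ≥ 700.
Both override conditions satisfied; DTI exception granted.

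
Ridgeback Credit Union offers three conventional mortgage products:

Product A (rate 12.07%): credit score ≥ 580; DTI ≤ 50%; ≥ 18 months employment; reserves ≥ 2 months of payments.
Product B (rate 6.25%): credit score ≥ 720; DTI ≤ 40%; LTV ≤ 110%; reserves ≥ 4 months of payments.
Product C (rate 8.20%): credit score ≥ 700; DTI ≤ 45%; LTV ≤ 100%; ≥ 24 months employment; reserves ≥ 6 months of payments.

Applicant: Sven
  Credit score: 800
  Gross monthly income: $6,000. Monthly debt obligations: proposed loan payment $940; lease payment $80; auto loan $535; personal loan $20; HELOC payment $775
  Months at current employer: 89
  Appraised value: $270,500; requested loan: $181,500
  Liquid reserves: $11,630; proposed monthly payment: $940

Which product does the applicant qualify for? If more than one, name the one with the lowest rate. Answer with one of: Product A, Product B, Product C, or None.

Total debts = (940 + 80 + 535 + 20 + 775) = 2,350; DTI = 2,350/6,000 = 39.2%.
LTV = 181,500/270,500 = 67.1%.
Reserves = 11,630/940 = 12.4 months.
Product A: score 800 ≥ 580; DTI 39.2% ≤ 50%; employment 89 ≥ 18 mo; reserves 12.4 ≥ 2 mo → qualifies.
Product B: score 800 ≥ 720; DTI 39.2% ≤ 40%; LTV 67.1% ≤ 110%; reserves 12.4 ≥ 4 mo → qualifies.
Product C: score 800 ≥ 700; DTI 39.2% ≤ 45%; LTV 67.1% ≤ 100%; employment 89 ≥ 24 mo; reserves 12.4 ≥ 6 mo → qualifies.
Qualifying: Product A, Product B, Product C. Lowest rate is 6.25% → Product B.

Product B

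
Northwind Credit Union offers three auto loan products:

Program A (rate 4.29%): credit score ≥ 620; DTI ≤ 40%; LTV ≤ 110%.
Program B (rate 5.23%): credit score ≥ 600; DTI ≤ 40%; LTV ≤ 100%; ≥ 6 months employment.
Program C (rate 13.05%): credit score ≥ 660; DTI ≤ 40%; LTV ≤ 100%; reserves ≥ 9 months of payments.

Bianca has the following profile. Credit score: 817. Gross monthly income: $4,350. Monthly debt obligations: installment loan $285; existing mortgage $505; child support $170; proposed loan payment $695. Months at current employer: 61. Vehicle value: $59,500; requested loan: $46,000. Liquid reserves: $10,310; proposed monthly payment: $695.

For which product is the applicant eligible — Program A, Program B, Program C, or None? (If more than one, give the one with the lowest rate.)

Total debts = (285 + 505 + 170 + 695) = 1,655; DTI = 1,655/4,350 = 38%.
LTV = 46,000/59,500 = 77.3%.
Reserves = 10,310/695 = 14.8 months.
Program A: score 817 ≥ 620; DTI 38% ≤ 40%; LTV 77.3% ≤ 110% → qualifies.
Program B: score 817 ≥ 600; DTI 38% ≤ 40%; LTV 77.3% ≤ 100%; employment 61 ≥ 6 mo → qualifies.
Program C: score 817 ≥ 660; DTI 38% ≤ 40%; LTV 77.3% ≤ 100%; reserves 14.8 ≥ 9 mo → qualifies.
Qualifying: Program A, Program B, Program C. Lowest rate is 4.29% → Program A.

Program A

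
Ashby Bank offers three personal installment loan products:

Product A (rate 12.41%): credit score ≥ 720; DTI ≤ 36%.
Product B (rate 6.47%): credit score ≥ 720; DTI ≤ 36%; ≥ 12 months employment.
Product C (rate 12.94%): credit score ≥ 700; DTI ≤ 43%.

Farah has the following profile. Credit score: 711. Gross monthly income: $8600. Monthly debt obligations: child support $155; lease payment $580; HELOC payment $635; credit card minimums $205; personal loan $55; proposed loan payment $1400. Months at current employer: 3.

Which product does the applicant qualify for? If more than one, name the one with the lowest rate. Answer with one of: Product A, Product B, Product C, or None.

Total debts = (155 + 580 + 635 + 205 + 55 + 1,400) = 3,030; DTI = 3,030/8,600 = 35.2%.
Product A: score 711 < 720; DTI 35.2% ≤ 36% → does not qualify.
Product B: score 711 < 720; DTI 35.2% ≤ 36%; employment 3 < 12 mo → does not qualify.
Product C: score 711 ≥ 700; DTI 35.2% ≤ 43% → qualifies.

Product C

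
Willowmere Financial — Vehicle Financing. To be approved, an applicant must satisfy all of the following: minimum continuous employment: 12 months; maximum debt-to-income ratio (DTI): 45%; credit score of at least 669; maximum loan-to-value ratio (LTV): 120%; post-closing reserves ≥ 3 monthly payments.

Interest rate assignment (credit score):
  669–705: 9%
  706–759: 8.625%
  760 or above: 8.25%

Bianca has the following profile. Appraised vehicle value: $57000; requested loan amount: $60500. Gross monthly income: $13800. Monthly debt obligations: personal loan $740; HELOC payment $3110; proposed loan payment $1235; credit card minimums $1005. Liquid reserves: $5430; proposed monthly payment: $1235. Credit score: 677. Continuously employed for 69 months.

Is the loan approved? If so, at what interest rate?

Credit score 677 ≥ 669 (meets minimum)
Employment 69 ≥ 12 months
Total monthly debts = (740 + 3,110 + 1,235 + 1,005) = 6,090. DTI: 6,090 ÷ 13,800 = 44.1%, within the 45% cap
Liquid reserves cover 5,430/1,235 = 4.4 months — ≥ 3 required
LTV: 60,500 ÷ 57,000 = 106.1%, within 120% cap
All requirements met. Score 677 falls in the 669–705 tier → 9%.

Approved at 9%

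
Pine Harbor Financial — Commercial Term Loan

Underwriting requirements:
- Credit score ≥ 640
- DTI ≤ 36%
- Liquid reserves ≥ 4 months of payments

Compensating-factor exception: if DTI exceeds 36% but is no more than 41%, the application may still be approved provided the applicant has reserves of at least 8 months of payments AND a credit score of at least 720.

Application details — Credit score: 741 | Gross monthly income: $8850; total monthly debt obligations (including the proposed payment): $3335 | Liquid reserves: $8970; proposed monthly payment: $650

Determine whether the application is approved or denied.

Approved

Credit score 741 ≥ 640 (meets base)
DTI = 3,335/8,850 = 37.7% > 36% — standard DTI limit exceeded.
Reserves = 8,970/650 = 13.8 months ≥ 4
DTI 37.7% is within the 36%–41% exception band; checking compensating factors.
Override check — reserves: 13.8 mo (ok); score: 741 (ok).
Both compensating conditions met → exception applies.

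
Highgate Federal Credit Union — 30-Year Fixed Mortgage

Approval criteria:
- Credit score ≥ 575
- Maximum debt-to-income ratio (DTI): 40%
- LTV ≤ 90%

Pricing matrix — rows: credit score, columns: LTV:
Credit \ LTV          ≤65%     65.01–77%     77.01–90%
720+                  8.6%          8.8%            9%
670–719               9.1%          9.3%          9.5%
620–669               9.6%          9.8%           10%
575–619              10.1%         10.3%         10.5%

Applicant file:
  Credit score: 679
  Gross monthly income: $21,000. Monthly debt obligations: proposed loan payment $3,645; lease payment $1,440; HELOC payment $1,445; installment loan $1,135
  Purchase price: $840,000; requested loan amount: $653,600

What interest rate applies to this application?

Credit score 679 ≥ 575; Total monthly debts = (3,645 + 1,440 + 1,445 + 1,135) = 7,665. Debt-to-income = 7,665/21,000 = 36.5% — meets 40% limit
LTV: 653,600 ÷ 840,000 = 77.8%, within 90% cap
Credit 679 → row 670–719; LTV 77.8% → column 77.01–90%. Grid cell → 9.5%.

9.5%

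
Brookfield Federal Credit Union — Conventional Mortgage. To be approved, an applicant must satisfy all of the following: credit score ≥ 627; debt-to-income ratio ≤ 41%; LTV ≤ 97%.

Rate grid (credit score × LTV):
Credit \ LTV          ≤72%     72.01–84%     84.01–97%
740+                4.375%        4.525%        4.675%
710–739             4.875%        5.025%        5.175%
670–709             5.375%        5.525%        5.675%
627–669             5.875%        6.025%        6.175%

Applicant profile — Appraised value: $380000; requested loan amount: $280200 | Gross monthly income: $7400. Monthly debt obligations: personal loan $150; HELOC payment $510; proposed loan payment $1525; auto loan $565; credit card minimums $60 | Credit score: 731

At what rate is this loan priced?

Credit score 731 ≥ 627; Total monthly debts = (150 + 510 + 1,525 + 565 + 60) = 2,810. DTI: 2,810 ÷ 7,400 = 38%, within the 41% cap
Loan-to-value = 280,200/380,000 = 73.7% — pass (97% max)
Score 731 is in the 710–739 band; LTV 73.7% is in the 72.01–84% band → 5.025%.

5.025%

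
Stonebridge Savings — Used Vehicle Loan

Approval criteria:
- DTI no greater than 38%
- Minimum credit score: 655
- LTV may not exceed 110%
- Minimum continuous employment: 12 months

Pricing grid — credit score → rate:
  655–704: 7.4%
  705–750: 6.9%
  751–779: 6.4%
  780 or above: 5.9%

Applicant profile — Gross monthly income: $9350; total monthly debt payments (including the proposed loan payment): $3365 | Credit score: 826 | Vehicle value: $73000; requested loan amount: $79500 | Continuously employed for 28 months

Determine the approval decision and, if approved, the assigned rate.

Credit score 826 ≥ 655 (meets minimum)
Employment 28 ≥ 12 months
DTI = 3,365/9,350 = 36% ≤ 38%
LTV = 79,500/73,000 = 108.9% ≤ 110%
All requirements met. Score 826 falls in the 780 or above tier → 5.9%.

Approved at 5.9%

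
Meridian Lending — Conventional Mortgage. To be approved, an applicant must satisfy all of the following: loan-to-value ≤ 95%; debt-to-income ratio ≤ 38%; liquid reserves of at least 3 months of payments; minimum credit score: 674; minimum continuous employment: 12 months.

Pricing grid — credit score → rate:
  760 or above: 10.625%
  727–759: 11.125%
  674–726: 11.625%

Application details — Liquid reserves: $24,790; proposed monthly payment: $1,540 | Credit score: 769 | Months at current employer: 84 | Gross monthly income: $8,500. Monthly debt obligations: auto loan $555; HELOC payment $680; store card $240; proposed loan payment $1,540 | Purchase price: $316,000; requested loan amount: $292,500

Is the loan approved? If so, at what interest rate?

Approved at 10.625%

Credit score 769 ≥ 674 (meets minimum)
LTV: 292,500 ÷ 316,000 = 92.6%, within 95% cap
Total monthly debts = (555 + 680 + 240 + 1,540) = 3,015. DTI: 3,015 ÷ 8,500 = 35.5%, within the 38% cap
Reserves: 24,790 ÷ 1,540 = 16.1 months (meets 3-month minimum)
Employment 84 ≥ 12 months
All requirements met. Score 769 falls in the 760 or above tier → 10.625%.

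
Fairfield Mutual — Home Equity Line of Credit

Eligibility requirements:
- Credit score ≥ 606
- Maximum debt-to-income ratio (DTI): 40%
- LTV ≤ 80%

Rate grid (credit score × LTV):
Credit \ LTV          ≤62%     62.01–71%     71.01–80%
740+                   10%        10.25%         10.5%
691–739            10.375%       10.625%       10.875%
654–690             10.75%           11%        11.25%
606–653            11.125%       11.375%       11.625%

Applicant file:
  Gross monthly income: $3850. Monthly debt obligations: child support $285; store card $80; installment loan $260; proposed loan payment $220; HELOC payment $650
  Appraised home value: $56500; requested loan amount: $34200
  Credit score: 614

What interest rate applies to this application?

11.125%

Credit score 614 ≥ 606; Total monthly debts = (285 + 80 + 260 + 220 + 650) = 1,495. Debt-to-income = 1,495/3,850 = 38.8% — meets 40% limit
LTV = 34,200/56,500 = 60.5% ≤ 80%
Score 614 is in the 606–653 band; LTV 60.5% is in the ≤62% band → 11.125%.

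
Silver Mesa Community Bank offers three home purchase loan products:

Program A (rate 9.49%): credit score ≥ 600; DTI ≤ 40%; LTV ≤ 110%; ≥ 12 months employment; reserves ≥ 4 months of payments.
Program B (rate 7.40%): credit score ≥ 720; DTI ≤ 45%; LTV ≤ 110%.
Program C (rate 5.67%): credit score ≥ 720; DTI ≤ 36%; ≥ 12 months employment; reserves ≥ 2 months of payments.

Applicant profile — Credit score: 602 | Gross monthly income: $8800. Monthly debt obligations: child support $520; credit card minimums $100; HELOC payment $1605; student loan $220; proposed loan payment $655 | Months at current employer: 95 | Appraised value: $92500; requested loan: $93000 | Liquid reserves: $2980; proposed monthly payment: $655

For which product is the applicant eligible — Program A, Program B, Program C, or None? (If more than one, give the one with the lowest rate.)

Total debts = (520 + 100 + 1,605 + 220 + 655) = 3,100; DTI = 3,100/8,800 = 35.2%.
LTV = 93,000/92,500 = 100.5%.
Reserves = 2,980/655 = 4.5 months.
Program A: score 602 ≥ 600; DTI 35.2% ≤ 40%; LTV 100.5% ≤ 110%; employment 95 ≥ 12 mo; reserves 4.5 ≥ 4 mo → qualifies.
Program B: score 602 < 720; DTI 35.2% ≤ 45%; LTV 100.5% ≤ 110% → does not qualify.
Program C: score 602 < 720; DTI 35.2% ≤ 36%; employment 95 ≥ 12 mo; reserves 4.5 ≥ 2 mo → does not qualify.

Program A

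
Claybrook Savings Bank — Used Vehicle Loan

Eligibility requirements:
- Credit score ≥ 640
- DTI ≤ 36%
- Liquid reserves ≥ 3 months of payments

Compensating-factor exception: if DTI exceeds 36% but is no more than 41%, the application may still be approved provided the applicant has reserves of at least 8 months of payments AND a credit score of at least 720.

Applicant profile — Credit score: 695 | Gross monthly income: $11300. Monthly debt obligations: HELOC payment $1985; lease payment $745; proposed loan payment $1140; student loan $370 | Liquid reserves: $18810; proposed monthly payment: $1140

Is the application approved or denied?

Credit score 695 ≥ 640 (meets base)
Total debts = (1,985 + 745 + 1,140 + 370) = 4,240. DTI: 4,240 ÷ 11,300 = 37.5%, over the 36% base limit.
Liquid reserves cover 18,810/1,140 = 16.5 months — ≥ 3 required
37.5% falls in the override range (36%–41%), so the compensating-factor test applies.
Reserves 16.5 ≥ 8 months; credit score 695 < 720.
Override conditions not both satisfied; exception does not apply.

Denied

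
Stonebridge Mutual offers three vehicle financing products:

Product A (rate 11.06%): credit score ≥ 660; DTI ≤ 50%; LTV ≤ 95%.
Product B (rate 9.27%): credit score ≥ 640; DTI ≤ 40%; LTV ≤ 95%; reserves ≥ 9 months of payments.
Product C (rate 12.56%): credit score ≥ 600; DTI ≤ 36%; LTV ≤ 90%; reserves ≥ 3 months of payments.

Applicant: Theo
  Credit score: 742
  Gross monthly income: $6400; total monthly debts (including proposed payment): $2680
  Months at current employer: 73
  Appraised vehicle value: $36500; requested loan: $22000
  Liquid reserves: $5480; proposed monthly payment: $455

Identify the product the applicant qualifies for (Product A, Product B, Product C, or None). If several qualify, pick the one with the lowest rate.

DTI = 2,680/6,400 = 41.9%.
LTV = 22,000/36,500 = 60.3%.
Reserves = 5,480/455 = 12.0 months.
Product A: score 742 ≥ 660; DTI 41.9% ≤ 50%; LTV 60.3% ≤ 95% → qualifies.
Product B: score 742 ≥ 640; DTI 41.9% > 40%; LTV 60.3% ≤ 95%; reserves 12.0 ≥ 9 mo → does not qualify.
Product C: score 742 ≥ 600; DTI 41.9% > 36%; LTV 60.3% ≤ 90%; reserves 12.0 ≥ 3 mo → does not qualify.

Product A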